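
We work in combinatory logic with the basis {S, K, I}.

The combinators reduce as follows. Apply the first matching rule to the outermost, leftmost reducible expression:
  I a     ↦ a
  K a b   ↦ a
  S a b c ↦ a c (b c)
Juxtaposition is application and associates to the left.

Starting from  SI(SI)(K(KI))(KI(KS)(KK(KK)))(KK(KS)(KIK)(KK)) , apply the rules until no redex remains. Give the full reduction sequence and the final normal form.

  start: SI(SI)(K(KI))(KI(KS)(KK(KK)))(KK(KS)(KIK)(KK))
  →1  I(K(KI))(SI(K(KI)))(KI(KS)(KK(KK)))(KK(KS)(KIK)(KK))
  →2  K(KI)(SI(K(KI)))(KI(KS)(KK(KK)))(KK(KS)(KIK)(KK))
  →3  KI(KI(KS)(KK(KK)))(KK(KS)(KIK)(KK))
  →4  I(KK(KS)(KIK)(KK))
  →5  KK(KS)(KIK)(KK)
  →6  K(KIK)(KK)
  →7  KIK
  →8  I

Answer: normal form = I  (in 8 steps)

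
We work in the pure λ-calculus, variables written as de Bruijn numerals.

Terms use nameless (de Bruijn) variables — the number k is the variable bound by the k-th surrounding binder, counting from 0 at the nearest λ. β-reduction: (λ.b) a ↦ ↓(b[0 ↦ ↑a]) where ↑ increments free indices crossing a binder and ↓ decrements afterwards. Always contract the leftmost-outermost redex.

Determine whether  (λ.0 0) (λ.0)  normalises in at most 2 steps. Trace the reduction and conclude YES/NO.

Answer: YES — reaches normal form λ.0 in 2 ≤ 2 steps

Derivation:
  start: (λ.0 0) (λ.0)
  step 1: (λ.0) (λ.0)
  step 2: λ.0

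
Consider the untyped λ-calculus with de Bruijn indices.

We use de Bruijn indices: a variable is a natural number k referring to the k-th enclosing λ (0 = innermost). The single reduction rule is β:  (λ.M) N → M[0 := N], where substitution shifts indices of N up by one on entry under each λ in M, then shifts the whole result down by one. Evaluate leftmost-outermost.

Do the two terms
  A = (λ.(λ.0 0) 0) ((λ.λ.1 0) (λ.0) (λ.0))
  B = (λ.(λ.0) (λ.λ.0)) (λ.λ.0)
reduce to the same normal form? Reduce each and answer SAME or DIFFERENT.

Answer: DIFFERENT — A ⇓ λ.0, B ⇓ λ.λ.0

Derivation:
Term A:
  start: (λ.(λ.0 0) 0) ((λ.λ.1 0) (λ.0) (λ.0))
  step 1: (λ.0 0) ((λ.λ.1 0) (λ.0) (λ.0))
  step 2: (λ.λ.1 0) (λ.0) (λ.0) ((λ.λ.1 0) (λ.0) (λ.0))
  step 3: (λ.(λ.0) 0) (λ.0) ((λ.λ.1 0) (λ.0) (λ.0))
  step 4: (λ.0) (λ.0) ((λ.λ.1 0) (λ.0) (λ.0))
  step 5: (λ.0) ((λ.λ.1 0) (λ.0) (λ.0))
  step 6: (λ.λ.1 0) (λ.0) (λ.0)
  step 7: (λ.(λ.0) 0) (λ.0)
  step 8: (λ.0) (λ.0)
  step 9: λ.0

Term B:
  start: (λ.(λ.0) (λ.λ.0)) (λ.λ.0)
  step 1: (λ.0) (λ.λ.0)
  step 2: λ.λ.0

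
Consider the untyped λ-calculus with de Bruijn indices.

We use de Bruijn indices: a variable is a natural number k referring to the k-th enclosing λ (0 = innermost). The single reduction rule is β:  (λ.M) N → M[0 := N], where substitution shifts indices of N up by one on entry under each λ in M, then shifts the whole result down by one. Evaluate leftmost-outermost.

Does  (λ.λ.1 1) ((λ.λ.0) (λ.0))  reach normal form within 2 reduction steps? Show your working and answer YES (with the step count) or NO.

  start: (λ.λ.1 1) ((λ.λ.0) (λ.0))
  step 1: λ.(λ.λ.0) (λ.0) ((λ.λ.0) (λ.0))
  step 2: λ.(λ.0) ((λ.λ.0) (λ.0))

Answer: NO — after 2 steps the term is λ.(λ.0) ((λ.λ.0) (λ.0)), not yet normal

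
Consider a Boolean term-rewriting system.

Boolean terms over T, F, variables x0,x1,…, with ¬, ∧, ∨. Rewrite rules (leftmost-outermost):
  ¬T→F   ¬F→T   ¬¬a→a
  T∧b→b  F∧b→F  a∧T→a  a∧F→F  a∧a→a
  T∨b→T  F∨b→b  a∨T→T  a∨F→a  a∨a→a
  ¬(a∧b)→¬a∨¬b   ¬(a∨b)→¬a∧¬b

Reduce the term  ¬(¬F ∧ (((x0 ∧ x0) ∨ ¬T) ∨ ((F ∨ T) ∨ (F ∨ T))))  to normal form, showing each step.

Answer: normal form = F  (in 16 steps)

Reduction:
  start: ¬(¬F ∧ (((x0 ∧ x0) ∨ ¬T) ∨ ((F ∨ T) ∨ (F ∨ T))))
  [1] ¬¬F ∨ ¬(((x0 ∧ x0) ∨ ¬T) ∨ ((F ∨ T) ∨ (F ∨ T)))
  [2] F ∨ ¬(((x0 ∧ x0) ∨ ¬T) ∨ ((F ∨ T) ∨ (F ∨ T)))
  [3] ¬(((x0 ∧ x0) ∨ ¬T) ∨ ((F ∨ T) ∨ (F ∨ T)))
  [4] ¬((x0 ∧ x0) ∨ ¬T) ∧ ¬((F ∨ T) ∨ (F ∨ T))
  [5] (¬(x0 ∧ x0) ∧ ¬¬T) ∧ ¬((F ∨ T) ∨ (F ∨ T))
  [6] ((¬x0 ∨ ¬x0) ∧ ¬¬T) ∧ ¬((F ∨ T) ∨ (F ∨ T))
  [7] (¬x0 ∧ ¬¬T) ∧ ¬((F ∨ T) ∨ (F ∨ T))
  [8] (¬x0 ∧ T) ∧ ¬((F ∨ T) ∨ (F ∨ T))
  [9] ¬x0 ∧ ¬((F ∨ T) ∨ (F ∨ T))
  [10] ¬x0 ∧ (¬(F ∨ T) ∧ ¬(F ∨ T))
  [11] ¬x0 ∧ ¬(F ∨ T)
  [12] ¬x0 ∧ (¬F ∧ ¬T)
  [13] ¬x0 ∧ (T ∧ ¬T)
  [14] ¬x0 ∧ ¬T
  [15] ¬x0 ∧ F
  [16] F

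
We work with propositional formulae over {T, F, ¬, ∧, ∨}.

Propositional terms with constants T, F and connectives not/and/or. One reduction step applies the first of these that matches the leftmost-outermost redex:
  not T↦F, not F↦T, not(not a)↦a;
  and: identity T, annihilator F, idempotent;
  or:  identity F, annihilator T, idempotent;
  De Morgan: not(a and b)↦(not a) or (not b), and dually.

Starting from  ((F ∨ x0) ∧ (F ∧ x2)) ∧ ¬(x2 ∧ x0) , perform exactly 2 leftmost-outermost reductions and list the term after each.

  start: ((F ∨ x0) ∧ (F ∧ x2)) ∧ ¬(x2 ∧ x0)
  →1  (x0 ∧ (F ∧ x2)) ∧ ¬(x2 ∧ x0)
  →2  (x0 ∧ F) ∧ ¬(x2 ∧ x0)

Answer: after 2 steps: (x0 ∧ F) ∧ ¬(x2 ∧ x0)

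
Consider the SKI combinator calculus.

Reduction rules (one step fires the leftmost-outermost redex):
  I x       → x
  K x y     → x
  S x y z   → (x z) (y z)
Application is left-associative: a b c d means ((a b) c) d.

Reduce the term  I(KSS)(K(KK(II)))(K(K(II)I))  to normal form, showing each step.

  start: I(KSS)(K(KK(II)))(K(K(II)I))
  →1  KSS(K(KK(II)))(K(K(II)I))
  →2  S(K(KK(II)))(K(K(II)I))
  →3  S(KK)(K(K(II)I))
  →4  S(KK)(K(II))
  →5  S(KK)(KI)

Answer: normal form = S(KK)(KI)  (in 5 steps)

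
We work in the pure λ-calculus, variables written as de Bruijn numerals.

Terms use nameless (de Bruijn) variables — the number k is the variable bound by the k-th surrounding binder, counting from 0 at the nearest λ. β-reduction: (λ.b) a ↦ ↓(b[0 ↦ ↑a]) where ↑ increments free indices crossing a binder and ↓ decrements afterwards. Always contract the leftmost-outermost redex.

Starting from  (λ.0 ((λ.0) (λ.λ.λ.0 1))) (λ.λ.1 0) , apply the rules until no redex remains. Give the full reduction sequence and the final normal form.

Answer: normal form = λ.λ.λ.0 1  (in 4 steps)

Reduction:
  start: (λ.0 ((λ.0) (λ.λ.λ.0 1))) (λ.λ.1 0)
  step 1: (λ.λ.1 0) ((λ.0) (λ.λ.λ.0 1))
  step 2: λ.(λ.0) (λ.λ.λ.0 1) 0
  step 3: λ.(λ.λ.λ.0 1) 0
  step 4: λ.λ.λ.0 1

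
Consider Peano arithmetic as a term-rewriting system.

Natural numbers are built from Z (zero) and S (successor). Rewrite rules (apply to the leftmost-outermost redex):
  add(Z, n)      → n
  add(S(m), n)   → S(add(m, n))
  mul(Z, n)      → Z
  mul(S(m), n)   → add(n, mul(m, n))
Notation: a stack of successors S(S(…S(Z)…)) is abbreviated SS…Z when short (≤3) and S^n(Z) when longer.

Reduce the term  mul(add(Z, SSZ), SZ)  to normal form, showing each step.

Answer: normal form = SSZ  (in 8 steps)

Reduction:
  start: mul(add(Z, SSZ), SZ)
  →1  mul(SSZ, SZ)
  →2  add(SZ, mul(SZ, SZ))
  →3  S(add(Z, mul(SZ, SZ)))
  →4  S(mul(SZ, SZ))
  →5  S(add(SZ, mul(Z, SZ)))
  →6  S(S(add(Z, mul(Z, SZ))))
  →7  S(S(mul(Z, SZ)))
  →8  SSZ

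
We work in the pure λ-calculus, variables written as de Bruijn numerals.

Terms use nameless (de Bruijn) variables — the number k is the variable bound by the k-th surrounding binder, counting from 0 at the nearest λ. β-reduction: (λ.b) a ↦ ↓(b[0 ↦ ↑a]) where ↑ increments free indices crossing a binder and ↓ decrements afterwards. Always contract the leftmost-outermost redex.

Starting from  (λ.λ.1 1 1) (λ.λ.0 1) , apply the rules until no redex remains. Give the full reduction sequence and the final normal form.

  start: (λ.λ.1 1 1) (λ.λ.0 1)
  step 1: λ.(λ.λ.0 1) (λ.λ.0 1) (λ.λ.0 1)
  step 2: λ.(λ.0 (λ.λ.0 1)) (λ.λ.0 1)
  step 3: λ.(λ.λ.0 1) (λ.λ.0 1)
  step 4: λ.λ.0 (λ.λ.0 1)

Answer: normal form = λ.λ.0 (λ.λ.0 1)  (in 4 steps)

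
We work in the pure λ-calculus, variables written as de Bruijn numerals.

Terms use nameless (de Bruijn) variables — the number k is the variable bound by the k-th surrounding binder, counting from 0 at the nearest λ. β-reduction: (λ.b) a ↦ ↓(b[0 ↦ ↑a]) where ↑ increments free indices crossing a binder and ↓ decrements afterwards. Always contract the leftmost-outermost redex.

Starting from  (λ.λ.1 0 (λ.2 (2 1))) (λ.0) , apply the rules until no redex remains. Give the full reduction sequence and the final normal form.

  start: (λ.λ.1 0 (λ.2 (2 1))) (λ.0)
  →1  λ.(λ.0) 0 (λ.(λ.0) ((λ.0) 1))
  →2  λ.0 (λ.(λ.0) ((λ.0) 1))
  →3  λ.0 (λ.(λ.0) 1)
  →4  λ.0 (λ.1)

Answer: normal form = λ.0 (λ.1)  (in 4 steps)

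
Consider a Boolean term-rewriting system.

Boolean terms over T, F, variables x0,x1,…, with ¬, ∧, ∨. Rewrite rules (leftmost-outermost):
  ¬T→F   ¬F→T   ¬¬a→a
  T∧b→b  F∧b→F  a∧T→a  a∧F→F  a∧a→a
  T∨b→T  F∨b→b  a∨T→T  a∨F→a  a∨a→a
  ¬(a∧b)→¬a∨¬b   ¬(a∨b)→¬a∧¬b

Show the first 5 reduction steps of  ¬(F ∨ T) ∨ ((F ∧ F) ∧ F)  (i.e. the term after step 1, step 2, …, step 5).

Answer: after 5 steps: (F ∧ F) ∧ F

Derivation:
  start: ¬(F ∨ T) ∨ ((F ∧ F) ∧ F)
  step 1: (¬F ∧ ¬T) ∨ ((F ∧ F) ∧ F)
  step 2: (T ∧ ¬T) ∨ ((F ∧ F) ∧ F)
  step 3: ¬T ∨ ((F ∧ F) ∧ F)
  step 4: F ∨ ((F ∧ F) ∧ F)
  step 5: (F ∧ F) ∧ F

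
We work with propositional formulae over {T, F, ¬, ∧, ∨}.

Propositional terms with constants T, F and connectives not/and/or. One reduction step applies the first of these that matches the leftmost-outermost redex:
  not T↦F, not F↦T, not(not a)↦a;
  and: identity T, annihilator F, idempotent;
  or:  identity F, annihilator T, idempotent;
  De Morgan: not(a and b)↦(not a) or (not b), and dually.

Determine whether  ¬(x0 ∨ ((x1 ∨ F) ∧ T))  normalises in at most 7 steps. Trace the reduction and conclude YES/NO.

Answer: YES — reaches normal form ¬x0 ∧ ¬x1 in 7 ≤ 7 steps

Derivation:
  start: ¬(x0 ∨ ((x1 ∨ F) ∧ T))
  →1  ¬x0 ∧ ¬((x1 ∨ F) ∧ T)
  →2  ¬x0 ∧ (¬(x1 ∨ F) ∨ ¬T)
  →3  ¬x0 ∧ ((¬x1 ∧ ¬F) ∨ ¬T)
  →4  ¬x0 ∧ ((¬x1 ∧ T) ∨ ¬T)
  →5  ¬x0 ∧ (¬x1 ∨ ¬T)
  →6  ¬x0 ∧ (¬x1 ∨ F)
  →7  ¬x0 ∧ ¬x1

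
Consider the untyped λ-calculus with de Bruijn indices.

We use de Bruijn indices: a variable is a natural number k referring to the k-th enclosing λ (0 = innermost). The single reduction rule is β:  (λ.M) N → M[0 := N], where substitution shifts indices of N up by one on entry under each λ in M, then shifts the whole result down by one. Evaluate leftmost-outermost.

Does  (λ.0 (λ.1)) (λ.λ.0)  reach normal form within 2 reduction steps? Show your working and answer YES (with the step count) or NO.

  start: (λ.0 (λ.1)) (λ.λ.0)
  [1] (λ.λ.0) (λ.λ.λ.0)
  [2] λ.0

Answer: YES — reaches normal form λ.0 in 2 ≤ 2 steps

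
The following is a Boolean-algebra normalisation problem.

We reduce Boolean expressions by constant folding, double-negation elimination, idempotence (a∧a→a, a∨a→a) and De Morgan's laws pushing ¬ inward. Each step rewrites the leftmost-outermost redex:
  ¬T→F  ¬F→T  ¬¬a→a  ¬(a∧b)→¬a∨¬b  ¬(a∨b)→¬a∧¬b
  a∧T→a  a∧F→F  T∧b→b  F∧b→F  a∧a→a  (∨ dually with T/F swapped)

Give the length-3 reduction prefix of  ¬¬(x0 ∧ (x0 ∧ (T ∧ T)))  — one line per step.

Answer: after 3 steps: x0 ∧ x0

Reduction:
  start: ¬¬(x0 ∧ (x0 ∧ (T ∧ T)))
  [1] x0 ∧ (x0 ∧ (T ∧ T))
  [2] x0 ∧ (x0 ∧ T)
  [3] x0 ∧ x0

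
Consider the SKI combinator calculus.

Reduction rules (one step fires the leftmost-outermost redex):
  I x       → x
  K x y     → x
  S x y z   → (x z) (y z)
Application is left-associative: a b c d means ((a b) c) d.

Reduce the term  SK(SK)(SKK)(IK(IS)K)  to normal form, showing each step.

  start: SK(SK)(SKK)(IK(IS)K)
  →1  K(SKK)(SK(SKK))(IK(IS)K)
  →2  SKK(IK(IS)K)
  →3  K(IK(IS)K)(K(IK(IS)K))
  →4  IK(IS)K
  →5  K(IS)K
  →6  IS
  →7  S

Answer: normal form = S  (in 7 steps)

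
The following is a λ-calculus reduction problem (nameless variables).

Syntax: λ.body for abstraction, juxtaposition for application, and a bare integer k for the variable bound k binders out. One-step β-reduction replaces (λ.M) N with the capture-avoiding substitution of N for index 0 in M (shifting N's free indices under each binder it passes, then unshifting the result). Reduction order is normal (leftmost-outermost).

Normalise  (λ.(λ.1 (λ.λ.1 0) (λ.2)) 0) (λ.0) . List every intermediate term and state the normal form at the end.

Answer: normal form = λ.λ.0  (in 5 steps)

Reduction:
  start: (λ.(λ.1 (λ.λ.1 0) (λ.2)) 0) (λ.0)
  step 1: (λ.(λ.0) (λ.λ.1 0) (λ.λ.0)) (λ.0)
  step 2: (λ.0) (λ.λ.1 0) (λ.λ.0)
  step 3: (λ.λ.1 0) (λ.λ.0)
  step 4: λ.(λ.λ.0) 0
  step 5: λ.λ.0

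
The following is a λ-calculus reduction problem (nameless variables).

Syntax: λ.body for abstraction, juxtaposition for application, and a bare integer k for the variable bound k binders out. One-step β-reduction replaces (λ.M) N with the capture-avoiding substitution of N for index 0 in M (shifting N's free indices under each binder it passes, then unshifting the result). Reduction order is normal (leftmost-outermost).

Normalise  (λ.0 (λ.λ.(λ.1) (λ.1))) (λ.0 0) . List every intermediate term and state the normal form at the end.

  start: (λ.0 (λ.λ.(λ.1) (λ.1))) (λ.0 0)
  step 1: (λ.0 0) (λ.λ.(λ.1) (λ.1))
  step 2: (λ.λ.(λ.1) (λ.1)) (λ.λ.(λ.1) (λ.1))
  step 3: λ.(λ.1) (λ.1)
  step 4: λ.0

Answer: normal form = λ.0  (in 4 steps)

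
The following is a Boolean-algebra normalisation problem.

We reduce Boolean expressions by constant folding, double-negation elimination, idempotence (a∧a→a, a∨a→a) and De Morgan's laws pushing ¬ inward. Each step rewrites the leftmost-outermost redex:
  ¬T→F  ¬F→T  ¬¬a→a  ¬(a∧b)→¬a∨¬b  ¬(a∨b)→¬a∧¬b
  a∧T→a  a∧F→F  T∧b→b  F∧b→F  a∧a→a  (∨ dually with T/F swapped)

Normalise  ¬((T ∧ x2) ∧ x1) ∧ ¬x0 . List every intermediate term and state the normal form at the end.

  start: ¬((T ∧ x2) ∧ x1) ∧ ¬x0
  step 1: (¬(T ∧ x2) ∨ ¬x1) ∧ ¬x0
  step 2: ((¬T ∨ ¬x2) ∨ ¬x1) ∧ ¬x0
  step 3: ((F ∨ ¬x2) ∨ ¬x1) ∧ ¬x0
  step 4: (¬x2 ∨ ¬x1) ∧ ¬x0

Answer: normal form = (¬x2 ∨ ¬x1) ∧ ¬x0  (in 4 steps)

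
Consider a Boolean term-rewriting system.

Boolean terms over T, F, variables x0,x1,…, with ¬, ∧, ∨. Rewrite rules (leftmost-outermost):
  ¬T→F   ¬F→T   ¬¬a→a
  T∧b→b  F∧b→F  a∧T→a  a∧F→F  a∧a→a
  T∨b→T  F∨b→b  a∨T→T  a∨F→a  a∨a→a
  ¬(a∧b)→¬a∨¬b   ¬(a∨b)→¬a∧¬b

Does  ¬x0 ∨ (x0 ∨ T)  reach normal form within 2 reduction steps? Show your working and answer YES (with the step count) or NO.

Answer: YES — reaches normal form T in 2 ≤ 2 steps

Derivation:
  start: ¬x0 ∨ (x0 ∨ T)
  →1  ¬x0 ∨ T
  →2  T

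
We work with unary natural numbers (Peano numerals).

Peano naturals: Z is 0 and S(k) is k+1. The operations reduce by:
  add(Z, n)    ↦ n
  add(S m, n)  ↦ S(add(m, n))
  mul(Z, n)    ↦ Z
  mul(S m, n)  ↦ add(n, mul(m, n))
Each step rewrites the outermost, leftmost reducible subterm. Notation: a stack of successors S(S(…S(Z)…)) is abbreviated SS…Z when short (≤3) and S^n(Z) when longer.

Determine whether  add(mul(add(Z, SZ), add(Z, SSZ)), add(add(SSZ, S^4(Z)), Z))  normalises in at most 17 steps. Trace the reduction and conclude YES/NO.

Answer: NO — after 17 steps the term is S(S(S(S(S(S(add(SSZ, Z))))))), not yet normal

Derivation:
  start: add(mul(add(Z, SZ), add(Z, SSZ)), add(add(SSZ, S^4(Z)), Z))
  [1] add(mul(SZ, add(Z, SSZ)), add(add(SSZ, S^4(Z)), Z))
  [2] add(add(add(Z, SSZ), mul(Z, add(Z, SSZ))), add(add(SSZ, S^4(Z)), Z))
  [3] add(add(SSZ, mul(Z, add(Z, SSZ))), add(add(SSZ, S^4(Z)), Z))
  [4] add(S(add(SZ, mul(Z, add(Z, SSZ)))), add(add(SSZ, S^4(Z)), Z))
  [5] S(add(add(SZ, mul(Z, add(Z, SSZ))), add(add(SSZ, S^4(Z)), Z)))
  [6] S(add(S(add(Z, mul(Z, add(Z, SSZ)))), add(add(SSZ, S^4(Z)), Z)))
  [7] S(S(add(add(Z, mul(Z, add(Z, SSZ))), add(add(SSZ, S^4(Z)), Z))))
  [8] S(S(add(mul(Z, add(Z, SSZ)), add(add(SSZ, S^4(Z)), Z))))
  [9] S(S(add(Z, add(add(SSZ, S^4(Z)), Z))))
  [10] S(S(add(add(SSZ, S^4(Z)), Z)))
  [11] S(S(add(S(add(SZ, S^4(Z))), Z)))
  [12] S(S(S(add(add(SZ, S^4(Z)), Z))))
  [13] S(S(S(add(S(add(Z, S^4(Z))), Z))))
  [14] S(S(S(S(add(add(Z, S^4(Z)), Z)))))
  [15] S(S(S(S(add(S^4(Z), Z)))))
  [16] S(S(S(S(S(add(SSSZ, Z))))))
  [17] S(S(S(S(S(S(add(SSZ, Z)))))))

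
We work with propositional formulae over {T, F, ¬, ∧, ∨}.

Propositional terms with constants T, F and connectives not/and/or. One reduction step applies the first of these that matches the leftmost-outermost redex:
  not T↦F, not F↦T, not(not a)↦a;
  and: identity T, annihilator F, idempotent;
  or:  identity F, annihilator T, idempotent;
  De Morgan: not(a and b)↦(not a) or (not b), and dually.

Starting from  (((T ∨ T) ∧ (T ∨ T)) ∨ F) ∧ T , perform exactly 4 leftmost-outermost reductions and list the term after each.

  start: (((T ∨ T) ∧ (T ∨ T)) ∨ F) ∧ T
  [1] ((T ∨ T) ∧ (T ∨ T)) ∨ F
  [2] (T ∨ T) ∧ (T ∨ T)
  [3] T ∨ T
  [4] T

Answer: after 4 steps: T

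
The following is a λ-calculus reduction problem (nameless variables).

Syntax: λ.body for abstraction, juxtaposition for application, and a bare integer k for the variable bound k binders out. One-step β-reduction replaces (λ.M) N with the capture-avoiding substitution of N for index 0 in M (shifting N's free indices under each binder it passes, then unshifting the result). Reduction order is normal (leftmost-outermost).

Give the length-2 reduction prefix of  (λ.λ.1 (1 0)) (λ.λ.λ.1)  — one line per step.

Answer: after 2 steps: λ.λ.λ.1

Working:
  start: (λ.λ.1 (1 0)) (λ.λ.λ.1)
  step 1: λ.(λ.λ.λ.1) ((λ.λ.λ.1) 0)
  step 2: λ.λ.λ.1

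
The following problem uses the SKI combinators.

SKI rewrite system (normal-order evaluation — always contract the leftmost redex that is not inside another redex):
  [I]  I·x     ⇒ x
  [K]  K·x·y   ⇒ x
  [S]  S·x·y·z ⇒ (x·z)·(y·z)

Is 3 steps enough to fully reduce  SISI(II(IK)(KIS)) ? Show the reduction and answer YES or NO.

  start: SISI(II(IK)(KIS))
  [1] II(SI)(II(IK)(KIS))
  [2] I(SI)(II(IK)(KIS))
  [3] SI(II(IK)(KIS))

Answer: NO — after 3 steps the term is SI(II(IK)(KIS)), not yet normal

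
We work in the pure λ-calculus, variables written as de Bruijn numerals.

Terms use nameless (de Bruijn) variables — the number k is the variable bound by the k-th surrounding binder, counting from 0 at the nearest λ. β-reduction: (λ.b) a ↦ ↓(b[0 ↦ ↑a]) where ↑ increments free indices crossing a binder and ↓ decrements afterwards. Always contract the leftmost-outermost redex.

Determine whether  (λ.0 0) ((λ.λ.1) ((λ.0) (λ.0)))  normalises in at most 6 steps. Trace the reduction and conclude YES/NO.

Answer: YES — reaches normal form λ.0 in 4 ≤ 6 steps

Reduction:
  start: (λ.0 0) ((λ.λ.1) ((λ.0) (λ.0)))
  [1] (λ.λ.1) ((λ.0) (λ.0)) ((λ.λ.1) ((λ.0) (λ.0)))
  [2] (λ.(λ.0) (λ.0)) ((λ.λ.1) ((λ.0) (λ.0)))
  [3] (λ.0) (λ.0)
  [4] λ.0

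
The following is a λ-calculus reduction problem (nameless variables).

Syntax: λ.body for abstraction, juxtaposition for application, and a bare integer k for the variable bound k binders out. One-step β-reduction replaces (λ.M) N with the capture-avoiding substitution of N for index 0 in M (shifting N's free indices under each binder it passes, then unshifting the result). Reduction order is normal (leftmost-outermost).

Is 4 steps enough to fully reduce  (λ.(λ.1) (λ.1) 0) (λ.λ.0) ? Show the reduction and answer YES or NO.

  start: (λ.(λ.1) (λ.1) 0) (λ.λ.0)
  step 1: (λ.λ.λ.0) (λ.λ.λ.0) (λ.λ.0)
  step 2: (λ.λ.0) (λ.λ.0)
  step 3: λ.0

Answer: YES — reaches normal form λ.0 in 3 ≤ 4 steps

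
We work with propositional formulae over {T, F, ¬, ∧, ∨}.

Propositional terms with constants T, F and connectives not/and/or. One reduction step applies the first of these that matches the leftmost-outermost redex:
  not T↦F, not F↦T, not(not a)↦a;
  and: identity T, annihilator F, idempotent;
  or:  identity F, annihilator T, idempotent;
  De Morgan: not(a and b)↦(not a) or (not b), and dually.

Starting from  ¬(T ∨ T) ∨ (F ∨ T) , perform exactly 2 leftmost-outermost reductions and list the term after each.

Answer: after 2 steps: ¬T ∨ (F ∨ T)

Working:
  start: ¬(T ∨ T) ∨ (F ∨ T)
  →1  (¬T ∧ ¬T) ∨ (F ∨ T)
  →2  ¬T ∨ (F ∨ T)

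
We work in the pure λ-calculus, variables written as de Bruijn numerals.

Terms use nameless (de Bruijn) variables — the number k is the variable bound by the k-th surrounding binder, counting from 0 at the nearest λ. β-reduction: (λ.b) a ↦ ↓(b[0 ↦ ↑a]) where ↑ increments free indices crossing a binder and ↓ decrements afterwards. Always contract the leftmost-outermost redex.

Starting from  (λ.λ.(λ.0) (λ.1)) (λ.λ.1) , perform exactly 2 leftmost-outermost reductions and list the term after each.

Answer: after 2 steps: λ.λ.1

Working:
  start: (λ.λ.(λ.0) (λ.1)) (λ.λ.1)
  →1  λ.(λ.0) (λ.1)
  →2  λ.λ.1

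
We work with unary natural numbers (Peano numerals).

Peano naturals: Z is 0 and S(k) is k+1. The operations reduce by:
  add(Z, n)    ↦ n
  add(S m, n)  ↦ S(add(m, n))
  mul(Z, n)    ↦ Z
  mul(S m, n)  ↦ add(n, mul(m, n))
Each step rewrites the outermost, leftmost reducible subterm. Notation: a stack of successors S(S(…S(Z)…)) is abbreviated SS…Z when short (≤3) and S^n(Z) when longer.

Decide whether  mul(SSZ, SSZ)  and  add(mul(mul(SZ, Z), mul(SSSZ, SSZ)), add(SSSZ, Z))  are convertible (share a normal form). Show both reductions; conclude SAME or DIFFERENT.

Answer: DIFFERENT — A ⇓ S^4(Z), B ⇓ SSSZ

Working:
Term A:
  start: mul(SSZ, SSZ)
  [1] add(SSZ, mul(SZ, SSZ))
  [2] S(add(SZ, mul(SZ, SSZ)))
  [3] S(S(add(Z, mul(SZ, SSZ))))
  [4] S(S(mul(SZ, SSZ)))
  [5] S(S(add(SSZ, mul(Z, SSZ))))
  [6] S(S(S(add(SZ, mul(Z, SSZ)))))
  [7] S(S(S(S(add(Z, mul(Z, SSZ))))))
  [8] S(S(S(S(mul(Z, SSZ)))))
  [9] S^4(Z)

Term B:
  start: add(mul(mul(SZ, Z), mul(SSSZ, SSZ)), add(SSSZ, Z))
  [1] add(mul(add(Z, mul(Z, Z)), mul(SSSZ, SSZ)), add(SSSZ, Z))
  [2] add(mul(mul(Z, Z), mul(SSSZ, SSZ)), add(SSSZ, Z))
  [3] add(mul(Z, mul(SSSZ, SSZ)), add(SSSZ, Z))
  [4] add(Z, add(SSSZ, Z))
  [5] add(SSSZ, Z)
  [6] S(add(SSZ, Z))
  [7] S(S(add(SZ, Z)))
  [8] S(S(S(add(Z, Z))))
  [9] SSSZ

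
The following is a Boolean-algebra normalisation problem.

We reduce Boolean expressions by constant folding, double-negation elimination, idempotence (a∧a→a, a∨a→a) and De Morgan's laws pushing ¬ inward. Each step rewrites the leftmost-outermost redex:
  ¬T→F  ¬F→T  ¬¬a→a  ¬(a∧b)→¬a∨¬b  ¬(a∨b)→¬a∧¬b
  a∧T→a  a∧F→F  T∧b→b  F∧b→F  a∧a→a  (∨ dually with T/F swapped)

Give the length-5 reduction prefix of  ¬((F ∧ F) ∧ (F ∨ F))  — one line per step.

Answer: after 5 steps: T

Working:
  start: ¬((F ∧ F) ∧ (F ∨ F))
  step 1: ¬(F ∧ F) ∨ ¬(F ∨ F)
  step 2: (¬F ∨ ¬F) ∨ ¬(F ∨ F)
  step 3: ¬F ∨ ¬(F ∨ F)
  step 4: T ∨ ¬(F ∨ F)
  step 5: T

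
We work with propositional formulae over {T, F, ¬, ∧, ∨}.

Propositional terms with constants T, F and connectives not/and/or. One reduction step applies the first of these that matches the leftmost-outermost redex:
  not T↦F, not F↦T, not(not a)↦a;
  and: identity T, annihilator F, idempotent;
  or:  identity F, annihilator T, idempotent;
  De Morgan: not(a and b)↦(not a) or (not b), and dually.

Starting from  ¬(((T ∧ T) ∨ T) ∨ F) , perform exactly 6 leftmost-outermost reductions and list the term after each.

  start: ¬(((T ∧ T) ∨ T) ∨ F)
  [1] ¬((T ∧ T) ∨ T) ∧ ¬F
  [2] (¬(T ∧ T) ∧ ¬T) ∧ ¬F
  [3] ((¬T ∨ ¬T) ∧ ¬T) ∧ ¬F
  [4] (¬T ∧ ¬T) ∧ ¬F
  [5] ¬T ∧ ¬F
  [6] F ∧ ¬F

Answer: after 6 steps: F ∧ ¬F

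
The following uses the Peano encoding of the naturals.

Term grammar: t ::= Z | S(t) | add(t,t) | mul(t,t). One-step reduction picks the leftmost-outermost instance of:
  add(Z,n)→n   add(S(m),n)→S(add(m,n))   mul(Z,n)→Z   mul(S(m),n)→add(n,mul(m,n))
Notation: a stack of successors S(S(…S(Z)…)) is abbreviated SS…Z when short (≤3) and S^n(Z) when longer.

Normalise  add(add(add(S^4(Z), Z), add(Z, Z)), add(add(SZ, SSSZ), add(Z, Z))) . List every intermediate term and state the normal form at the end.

  start: add(add(add(S^4(Z), Z), add(Z, Z)), add(add(SZ, SSSZ), add(Z, Z)))
  step 1: add(add(S(add(SSSZ, Z)), add(Z, Z)), add(add(SZ, SSSZ), add(Z, Z)))
  step 2: add(S(add(add(SSSZ, Z), add(Z, Z))), add(add(SZ, SSSZ), add(Z, Z)))
  step 3: S(add(add(add(SSSZ, Z), add(Z, Z)), add(add(SZ, SSSZ), add(Z, Z))))
  step 4: S(add(add(S(add(SSZ, Z)), add(Z, Z)), add(add(SZ, SSSZ), add(Z, Z))))
  step 5: S(add(S(add(add(SSZ, Z), add(Z, Z))), add(add(SZ, SSSZ), add(Z, Z))))
  step 6: S(S(add(add(add(SSZ, Z), add(Z, Z)), add(add(SZ, SSSZ), add(Z, Z)))))
  step 7: S(S(add(add(S(add(SZ, Z)), add(Z, Z)), add(add(SZ, SSSZ), add(Z, Z)))))
  step 8: S(S(add(S(add(add(SZ, Z), add(Z, Z))), add(add(SZ, SSSZ), add(Z, Z)))))
  step 9: S(S(S(add(add(add(SZ, Z), add(Z, Z)), add(add(SZ, SSSZ), add(Z, Z))))))
  step 10: S(S(S(add(add(S(add(Z, Z)), add(Z, Z)), add(add(SZ, SSSZ), add(Z, Z))))))
  step 11: S(S(S(add(S(add(add(Z, Z), add(Z, Z))), add(add(SZ, SSSZ), add(Z, Z))))))
  step 12: S(S(S(S(add(add(add(Z, Z), add(Z, Z)), add(add(SZ, SSSZ), add(Z, Z)))))))
  step 13: S(S(S(S(add(add(Z, add(Z, Z)), add(add(SZ, SSSZ), add(Z, Z)))))))
  step 14: S(S(S(S(add(add(Z, Z), add(add(SZ, SSSZ), add(Z, Z)))))))
  step 15: S(S(S(S(add(Z, add(add(SZ, SSSZ), add(Z, Z)))))))
  step 16: S(S(S(S(add(add(SZ, SSSZ), add(Z, Z))))))
  step 17: S(S(S(S(add(S(add(Z, SSSZ)), add(Z, Z))))))
  step 18: S(S(S(S(S(add(add(Z, SSSZ), add(Z, Z)))))))
  step 19: S(S(S(S(S(add(SSSZ, add(Z, Z)))))))
  step 20: S(S(S(S(S(S(add(SSZ, add(Z, Z))))))))
  step 21: S(S(S(S(S(S(S(add(SZ, add(Z, Z)))))))))
  step 22: S(S(S(S(S(S(S(S(add(Z, add(Z, Z))))))))))
  step 23: S(S(S(S(S(S(S(S(add(Z, Z)))))))))
  step 24: S^8(Z)

Answer: normal form = S^8(Z)  (in 24 steps)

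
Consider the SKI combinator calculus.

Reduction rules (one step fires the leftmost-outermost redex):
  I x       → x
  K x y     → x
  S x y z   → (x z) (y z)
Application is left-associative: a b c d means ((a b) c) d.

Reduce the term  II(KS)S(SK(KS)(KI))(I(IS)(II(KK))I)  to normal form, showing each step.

  start: II(KS)S(SK(KS)(KI))(I(IS)(II(KK))I)
  →1  I(KS)S(SK(KS)(KI))(I(IS)(II(KK))I)
  →2  KSS(SK(KS)(KI))(I(IS)(II(KK))I)
  →3  S(SK(KS)(KI))(I(IS)(II(KK))I)
  →4  S(K(KI)(KS(KI)))(I(IS)(II(KK))I)
  →5  S(KI)(I(IS)(II(KK))I)
  →6  S(KI)(IS(II(KK))I)
  →7  S(KI)(S(II(KK))I)
  →8  S(KI)(S(I(KK))I)
  →9  S(KI)(S(KK)I)

Answer: normal form = S(KI)(S(KK)I)  (in 9 steps)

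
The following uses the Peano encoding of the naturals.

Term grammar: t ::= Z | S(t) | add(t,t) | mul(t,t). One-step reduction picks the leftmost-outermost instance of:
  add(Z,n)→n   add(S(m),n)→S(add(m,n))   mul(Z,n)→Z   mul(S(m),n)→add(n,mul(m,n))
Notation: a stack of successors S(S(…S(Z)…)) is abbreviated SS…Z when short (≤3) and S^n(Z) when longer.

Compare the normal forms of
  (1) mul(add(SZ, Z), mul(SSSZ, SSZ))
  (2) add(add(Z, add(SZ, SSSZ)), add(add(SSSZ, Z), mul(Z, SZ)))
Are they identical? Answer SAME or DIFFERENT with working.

Answer: DIFFERENT — A ⇓ S^6(Z), B ⇓ S^7(Z)

Derivation:
Term A:
  start: mul(add(SZ, Z), mul(SSSZ, SSZ))
  →1  mul(S(add(Z, Z)), mul(SSSZ, SSZ))
  →2  add(mul(SSSZ, SSZ), mul(add(Z, Z), mul(SSSZ, SSZ)))
  →3  add(add(SSZ, mul(SSZ, SSZ)), mul(add(Z, Z), mul(SSSZ, SSZ)))
  →4  add(S(add(SZ, mul(SSZ, SSZ))), mul(add(Z, Z), mul(SSSZ, SSZ)))
  →5  S(add(add(SZ, mul(SSZ, SSZ)), mul(add(Z, Z), mul(SSSZ, SSZ))))
  →6  S(add(S(add(Z, mul(SSZ, SSZ))), mul(add(Z, Z), mul(SSSZ, SSZ))))
  →7  S(S(add(add(Z, mul(SSZ, SSZ)), mul(add(Z, Z), mul(SSSZ, SSZ)))))
  →8  S(S(add(mul(SSZ, SSZ), mul(add(Z, Z), mul(SSSZ, SSZ)))))
  →9  S(S(add(add(SSZ, mul(SZ, SSZ)), mul(add(Z, Z), mul(SSSZ, SSZ)))))
  →10  S(S(add(S(add(SZ, mul(SZ, SSZ))), mul(add(Z, Z), mul(SSSZ, SSZ)))))
  →11  S(S(S(add(add(SZ, mul(SZ, SSZ)), mul(add(Z, Z), mul(SSSZ, SSZ))))))
  →12  S(S(S(add(S(add(Z, mul(SZ, SSZ))), mul(add(Z, Z), mul(SSSZ, SSZ))))))
  →13  S(S(S(S(add(add(Z, mul(SZ, SSZ)), mul(add(Z, Z), mul(SSSZ, SSZ)))))))
  →14  S(S(S(S(add(mul(SZ, SSZ), mul(add(Z, Z), mul(SSSZ, SSZ)))))))
  →15  S(S(S(S(add(add(SSZ, mul(Z, SSZ)), mul(add(Z, Z), mul(SSSZ, SSZ)))))))
  →16  S(S(S(S(add(S(add(SZ, mul(Z, SSZ))), mul(add(Z, Z), mul(SSSZ, SSZ)))))))
  →17  S(S(S(S(S(add(add(SZ, mul(Z, SSZ)), mul(add(Z, Z), mul(SSSZ, SSZ))))))))
  →18  S(S(S(S(S(add(S(add(Z, mul(Z, SSZ))), mul(add(Z, Z), mul(SSSZ, SSZ))))))))
  →19  S(S(S(S(S(S(add(add(Z, mul(Z, SSZ)), mul(add(Z, Z), mul(SSSZ, SSZ)))))))))
  →20  S(S(S(S(S(S(add(mul(Z, SSZ), mul(add(Z, Z), mul(SSSZ, SSZ)))))))))
  →21  S(S(S(S(S(S(add(Z, mul(add(Z, Z), mul(SSSZ, SSZ)))))))))
  →22  S(S(S(S(S(S(mul(add(Z, Z), mul(SSSZ, SSZ))))))))
  →23  S(S(S(S(S(S(mul(Z, mul(SSSZ, SSZ))))))))
  →24  S^6(Z)

Term B:
  start: add(add(Z, add(SZ, SSSZ)), add(add(SSSZ, Z), mul(Z, SZ)))
  →1  add(add(SZ, SSSZ), add(add(SSSZ, Z), mul(Z, SZ)))
  →2  add(S(add(Z, SSSZ)), add(add(SSSZ, Z), mul(Z, SZ)))
  →3  S(add(add(Z, SSSZ), add(add(SSSZ, Z), mul(Z, SZ))))
  →4  S(add(SSSZ, add(add(SSSZ, Z), mul(Z, SZ))))
  →5  S(S(add(SSZ, add(add(SSSZ, Z), mul(Z, SZ)))))
  →6  S(S(S(add(SZ, add(add(SSSZ, Z), mul(Z, SZ))))))
  →7  S(S(S(S(add(Z, add(add(SSSZ, Z), mul(Z, SZ)))))))
  →8  S(S(S(S(add(add(SSSZ, Z), mul(Z, SZ))))))
  →9  S(S(S(S(add(S(add(SSZ, Z)), mul(Z, SZ))))))
  →10  S(S(S(S(S(add(add(SSZ, Z), mul(Z, SZ)))))))
  →11  S(S(S(S(S(add(S(add(SZ, Z)), mul(Z, SZ)))))))
  →12  S(S(S(S(S(S(add(add(SZ, Z), mul(Z, SZ))))))))
  →13  S(S(S(S(S(S(add(S(add(Z, Z)), mul(Z, SZ))))))))
  →14  S(S(S(S(S(S(S(add(add(Z, Z), mul(Z, SZ)))))))))
  →15  S(S(S(S(S(S(S(add(Z, mul(Z, SZ)))))))))
  →16  S(S(S(S(S(S(S(mul(Z, SZ))))))))
  →17  S^7(Z)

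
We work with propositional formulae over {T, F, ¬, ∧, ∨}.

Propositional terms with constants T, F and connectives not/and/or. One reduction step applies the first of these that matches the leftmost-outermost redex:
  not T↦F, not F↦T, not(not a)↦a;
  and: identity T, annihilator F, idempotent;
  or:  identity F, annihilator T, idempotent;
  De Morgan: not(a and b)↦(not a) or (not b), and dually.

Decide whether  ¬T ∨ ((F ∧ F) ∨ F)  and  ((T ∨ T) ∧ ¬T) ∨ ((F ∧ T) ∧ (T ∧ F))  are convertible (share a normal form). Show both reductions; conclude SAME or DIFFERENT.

Answer: SAME — A ⇓ F, B ⇓ F

Working:
Term A:
  start: ¬T ∨ ((F ∧ F) ∨ F)
  step 1: F ∨ ((F ∧ F) ∨ F)
  step 2: (F ∧ F) ∨ F
  step 3: F ∧ F
  step 4: F

Term B:
  start: ((T ∨ T) ∧ ¬T) ∨ ((F ∧ T) ∧ (T ∧ F))
  step 1: (T ∧ ¬T) ∨ ((F ∧ T) ∧ (T ∧ F))
  step 2: ¬T ∨ ((F ∧ T) ∧ (T ∧ F))
  step 3: F ∨ ((F ∧ T) ∧ (T ∧ F))
  step 4: (F ∧ T) ∧ (T ∧ F)
  step 5: F ∧ (T ∧ F)
  step 6: F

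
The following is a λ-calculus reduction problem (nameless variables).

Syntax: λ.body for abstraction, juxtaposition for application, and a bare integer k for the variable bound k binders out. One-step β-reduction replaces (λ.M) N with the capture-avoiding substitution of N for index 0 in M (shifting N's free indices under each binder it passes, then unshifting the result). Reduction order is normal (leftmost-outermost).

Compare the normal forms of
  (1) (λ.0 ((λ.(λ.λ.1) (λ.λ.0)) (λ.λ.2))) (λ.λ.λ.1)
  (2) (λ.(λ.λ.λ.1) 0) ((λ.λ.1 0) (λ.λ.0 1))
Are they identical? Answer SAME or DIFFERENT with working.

Term A:
  start: (λ.0 ((λ.(λ.λ.1) (λ.λ.0)) (λ.λ.2))) (λ.λ.λ.1)
  →1  (λ.λ.λ.1) ((λ.(λ.λ.1) (λ.λ.0)) (λ.λ.λ.λ.λ.1))
  →2  λ.λ.1

Term B:
  start: (λ.(λ.λ.λ.1) 0) ((λ.λ.1 0) (λ.λ.0 1))
  →1  (λ.λ.λ.1) ((λ.λ.1 0) (λ.λ.0 1))
  →2  λ.λ.1

Answer: SAME — A ⇓ λ.λ.1, B ⇓ λ.λ.1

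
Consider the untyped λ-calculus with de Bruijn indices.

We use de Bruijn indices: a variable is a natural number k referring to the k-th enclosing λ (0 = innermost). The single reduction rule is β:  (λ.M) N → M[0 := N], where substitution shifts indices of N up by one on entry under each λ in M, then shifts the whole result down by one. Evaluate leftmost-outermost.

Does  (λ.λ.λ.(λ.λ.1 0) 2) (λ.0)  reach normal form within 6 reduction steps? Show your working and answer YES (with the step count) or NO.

Answer: YES — reaches normal form λ.λ.λ.0 in 3 ≤ 6 steps

Working:
  start: (λ.λ.λ.(λ.λ.1 0) 2) (λ.0)
  [1] λ.λ.(λ.λ.1 0) (λ.0)
  [2] λ.λ.λ.(λ.0) 0
  [3] λ.λ.λ.0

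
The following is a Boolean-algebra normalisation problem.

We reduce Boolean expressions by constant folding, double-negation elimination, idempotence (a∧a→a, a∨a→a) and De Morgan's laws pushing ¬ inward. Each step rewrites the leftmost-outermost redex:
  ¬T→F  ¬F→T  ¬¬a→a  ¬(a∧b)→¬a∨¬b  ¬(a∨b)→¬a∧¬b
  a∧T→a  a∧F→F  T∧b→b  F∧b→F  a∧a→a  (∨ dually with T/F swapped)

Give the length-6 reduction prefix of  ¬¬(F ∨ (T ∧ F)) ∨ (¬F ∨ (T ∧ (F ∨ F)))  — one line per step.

  start: ¬¬(F ∨ (T ∧ F)) ∨ (¬F ∨ (T ∧ (F ∨ F)))
  step 1: (F ∨ (T ∧ F)) ∨ (¬F ∨ (T ∧ (F ∨ F)))
  step 2: (T ∧ F) ∨ (¬F ∨ (T ∧ (F ∨ F)))
  step 3: F ∨ (¬F ∨ (T ∧ (F ∨ F)))
  step 4: ¬F ∨ (T ∧ (F ∨ F))
  step 5: T ∨ (T ∧ (F ∨ F))
  step 6: T

Answer: after 6 steps: T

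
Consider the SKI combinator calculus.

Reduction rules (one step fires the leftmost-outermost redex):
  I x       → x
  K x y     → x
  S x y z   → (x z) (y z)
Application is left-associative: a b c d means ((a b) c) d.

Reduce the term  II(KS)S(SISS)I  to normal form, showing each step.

Answer: normal form = S(S(SS))I  (in 5 steps)

Reduction:
  start: II(KS)S(SISS)I
  step 1: I(KS)S(SISS)I
  step 2: KSS(SISS)I
  step 3: S(SISS)I
  step 4: S(IS(SS))I
  step 5: S(S(SS))I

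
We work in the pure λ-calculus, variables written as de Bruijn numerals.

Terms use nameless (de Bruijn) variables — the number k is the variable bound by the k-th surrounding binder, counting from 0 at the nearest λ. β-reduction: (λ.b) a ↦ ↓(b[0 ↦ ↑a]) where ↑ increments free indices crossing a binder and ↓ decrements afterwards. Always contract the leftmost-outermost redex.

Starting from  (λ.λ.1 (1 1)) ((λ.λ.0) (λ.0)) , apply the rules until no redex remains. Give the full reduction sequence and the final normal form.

Answer: normal form = λ.λ.0  (in 6 steps)

Reduction:
  start: (λ.λ.1 (1 1)) ((λ.λ.0) (λ.0))
  →1  λ.(λ.λ.0) (λ.0) ((λ.λ.0) (λ.0) ((λ.λ.0) (λ.0)))
  →2  λ.(λ.0) ((λ.λ.0) (λ.0) ((λ.λ.0) (λ.0)))
  →3  λ.(λ.λ.0) (λ.0) ((λ.λ.0) (λ.0))
  →4  λ.(λ.0) ((λ.λ.0) (λ.0))
  →5  λ.(λ.λ.0) (λ.0)
  →6  λ.λ.0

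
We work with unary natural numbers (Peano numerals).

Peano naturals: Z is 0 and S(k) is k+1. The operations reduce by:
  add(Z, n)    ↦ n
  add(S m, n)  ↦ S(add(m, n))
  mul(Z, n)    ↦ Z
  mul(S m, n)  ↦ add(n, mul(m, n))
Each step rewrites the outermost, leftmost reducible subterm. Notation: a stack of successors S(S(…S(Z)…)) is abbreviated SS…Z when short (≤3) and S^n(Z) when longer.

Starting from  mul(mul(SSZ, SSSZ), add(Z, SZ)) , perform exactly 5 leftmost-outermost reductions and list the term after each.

  start: mul(mul(SSZ, SSSZ), add(Z, SZ))
  →1  mul(add(SSSZ, mul(SZ, SSSZ)), add(Z, SZ))
  →2  mul(S(add(SSZ, mul(SZ, SSSZ))), add(Z, SZ))
  →3  add(add(Z, SZ), mul(add(SSZ, mul(SZ, SSSZ)), add(Z, SZ)))
  →4  add(SZ, mul(add(SSZ, mul(SZ, SSSZ)), add(Z, SZ)))
  →5  S(add(Z, mul(add(SSZ, mul(SZ, SSSZ)), add(Z, SZ))))

Answer: after 5 steps: S(add(Z, mul(add(SSZ, mul(SZ, SSSZ)), add(Z, SZ))))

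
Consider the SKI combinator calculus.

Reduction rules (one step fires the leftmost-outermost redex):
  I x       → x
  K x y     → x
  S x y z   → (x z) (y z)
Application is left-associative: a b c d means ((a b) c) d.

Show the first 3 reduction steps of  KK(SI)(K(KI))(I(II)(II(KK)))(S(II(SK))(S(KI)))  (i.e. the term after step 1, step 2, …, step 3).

  start: KK(SI)(K(KI))(I(II)(II(KK)))(S(II(SK))(S(KI)))
  [1] K(K(KI))(I(II)(II(KK)))(S(II(SK))(S(KI)))
  [2] K(KI)(S(II(SK))(S(KI)))
  [3] KI

Answer: after 3 steps: KI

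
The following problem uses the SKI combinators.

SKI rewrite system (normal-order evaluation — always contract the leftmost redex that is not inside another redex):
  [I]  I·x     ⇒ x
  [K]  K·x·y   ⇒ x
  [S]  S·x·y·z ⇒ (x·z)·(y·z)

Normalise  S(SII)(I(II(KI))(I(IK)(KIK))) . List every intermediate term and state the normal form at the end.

Answer: normal form = S(SII)I  (in 4 steps)

Derivation:
  start: S(SII)(I(II(KI))(I(IK)(KIK)))
  step 1: S(SII)(II(KI)(I(IK)(KIK)))
  step 2: S(SII)(I(KI)(I(IK)(KIK)))
  step 3: S(SII)(KI(I(IK)(KIK)))
  step 4: S(SII)I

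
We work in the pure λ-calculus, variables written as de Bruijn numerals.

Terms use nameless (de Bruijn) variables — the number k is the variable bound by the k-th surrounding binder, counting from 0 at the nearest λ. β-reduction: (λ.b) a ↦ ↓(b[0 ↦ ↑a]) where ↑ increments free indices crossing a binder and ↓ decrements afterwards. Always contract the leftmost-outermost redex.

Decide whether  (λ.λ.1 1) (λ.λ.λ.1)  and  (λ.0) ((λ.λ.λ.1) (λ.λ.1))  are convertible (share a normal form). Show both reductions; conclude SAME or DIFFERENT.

Answer: DIFFERENT — A ⇓ λ.λ.λ.1, B ⇓ λ.λ.1

Derivation:
Term A:
  start: (λ.λ.1 1) (λ.λ.λ.1)
  [1] λ.(λ.λ.λ.1) (λ.λ.λ.1)
  [2] λ.λ.λ.1

Term B:
  start: (λ.0) ((λ.λ.λ.1) (λ.λ.1))
  [1] (λ.λ.λ.1) (λ.λ.1)
  [2] λ.λ.1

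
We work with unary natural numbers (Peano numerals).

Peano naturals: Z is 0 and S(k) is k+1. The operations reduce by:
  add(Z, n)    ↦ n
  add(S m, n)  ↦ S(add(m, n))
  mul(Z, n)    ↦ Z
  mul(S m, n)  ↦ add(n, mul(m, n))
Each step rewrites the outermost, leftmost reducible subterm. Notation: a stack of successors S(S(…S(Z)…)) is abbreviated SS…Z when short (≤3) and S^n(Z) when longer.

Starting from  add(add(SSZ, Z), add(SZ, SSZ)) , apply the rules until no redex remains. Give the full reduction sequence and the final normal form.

  start: add(add(SSZ, Z), add(SZ, SSZ))
  →1  add(S(add(SZ, Z)), add(SZ, SSZ))
  →2  S(add(add(SZ, Z), add(SZ, SSZ)))
  →3  S(add(S(add(Z, Z)), add(SZ, SSZ)))
  →4  S(S(add(add(Z, Z), add(SZ, SSZ))))
  →5  S(S(add(Z, add(SZ, SSZ))))
  →6  S(S(add(SZ, SSZ)))
  →7  S(S(S(add(Z, SSZ))))
  →8  S^5(Z)

Answer: normal form = S^5(Z)  (in 8 steps)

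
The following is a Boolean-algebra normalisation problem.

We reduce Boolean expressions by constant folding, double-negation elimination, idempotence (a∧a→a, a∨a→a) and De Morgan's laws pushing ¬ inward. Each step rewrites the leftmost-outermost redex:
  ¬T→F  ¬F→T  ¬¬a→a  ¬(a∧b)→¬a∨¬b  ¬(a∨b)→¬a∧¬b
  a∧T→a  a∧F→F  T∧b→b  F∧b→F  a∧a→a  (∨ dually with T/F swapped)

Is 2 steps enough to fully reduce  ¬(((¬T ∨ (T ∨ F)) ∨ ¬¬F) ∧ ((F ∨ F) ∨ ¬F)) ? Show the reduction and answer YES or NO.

  start: ¬(((¬T ∨ (T ∨ F)) ∨ ¬¬F) ∧ ((F ∨ F) ∨ ¬F))
  step 1: ¬((¬T ∨ (T ∨ F)) ∨ ¬¬F) ∨ ¬((F ∨ F) ∨ ¬F)
  step 2: (¬(¬T ∨ (T ∨ F)) ∧ ¬¬¬F) ∨ ¬((F ∨ F) ∨ ¬F)

Answer: NO — after 2 steps the term is (¬(¬T ∨ (T ∨ F)) ∧ ¬¬¬F) ∨ ¬((F ∨ F) ∨ ¬F), not yet normal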